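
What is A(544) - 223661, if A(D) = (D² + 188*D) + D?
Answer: 175091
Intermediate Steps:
A(D) = D² + 189*D
A(544) - 223661 = 544*(189 + 544) - 223661 = 544*733 - 223661 = 398752 - 223661 = 175091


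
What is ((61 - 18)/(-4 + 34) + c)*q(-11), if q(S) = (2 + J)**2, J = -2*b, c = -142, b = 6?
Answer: -42170/3 ≈ -14057.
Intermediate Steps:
J = -12 (J = -2*6 = -12)
q(S) = 100 (q(S) = (2 - 12)**2 = (-10)**2 = 100)
((61 - 18)/(-4 + 34) + c)*q(-11) = ((61 - 18)/(-4 + 34) - 142)*100 = (43/30 - 142)*100 = -4217/30*100 = -42170/3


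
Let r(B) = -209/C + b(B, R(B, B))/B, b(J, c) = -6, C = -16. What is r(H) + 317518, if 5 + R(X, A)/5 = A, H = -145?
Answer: 736672161/2320 ≈ 3.1753e+5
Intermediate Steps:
R(X, A) = -25 + 5*A
r(B) = 209/16 - 6/B (r(B) = -209/(-16) - 6/B = -209*(-1/16) - 6/B = 209/16 - 6/B)
r(H) + 317518 = (209/16 - 6/(-145)) + 317518 = (209/16 - 6*(-1/145)) + 317518 = (209/16 + 6/145) + 317518 = 30401/2320 + 317518 = 736672161/2320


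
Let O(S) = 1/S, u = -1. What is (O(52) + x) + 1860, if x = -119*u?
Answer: 102909/52 ≈ 1979.0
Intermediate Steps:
x = 119 (x = -119*(-1) = 119)
(O(52) + x) + 1860 = (1/52 + 119) + 1860 = 6189/52 + 1860 = 102909/52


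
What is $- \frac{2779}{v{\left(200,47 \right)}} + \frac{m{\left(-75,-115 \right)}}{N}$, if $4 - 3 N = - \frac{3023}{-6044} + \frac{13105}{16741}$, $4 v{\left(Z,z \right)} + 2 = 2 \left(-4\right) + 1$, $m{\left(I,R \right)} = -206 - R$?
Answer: $\frac{401051121760}{353463111} \approx 1134.6$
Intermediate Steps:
$v{\left(Z,z \right)} = - \frac{9}{4}$ ($v{\left(Z,z \right)} = - \frac{1}{2} + \frac{2 \left(-4\right) + 1}{4} = - \frac{1}{2} + \frac{-8 + 1}{4} = - \frac{1}{2} + \frac{1}{4} \left(-7\right) = - \frac{1}{2} - \frac{7}{4} = - \frac{9}{4}$)
$N = \frac{274915753}{303547812}$ ($N = \frac{4}{3} - \frac{- \frac{3023}{-6044} + \frac{13105}{16741}}{3} = \frac{4}{3} - \frac{\left(-3023\right) \left(- \frac{1}{6044}\right) + 13105 \cdot \frac{1}{16741}}{3} = \frac{4}{3} - \frac{\frac{3023}{6044} + \frac{13105}{16741}}{3} = \frac{4}{3} - \frac{129814663}{303547812} = \frac{274915753}{303547812} \approx 0.90567$)
$- \frac{2779}{v{\left(200,47 \right)}} + \frac{m{\left(-75,-115 \right)}}{N} = - \frac{2779}{- \frac{9}{4}} + \frac{-206 - -115}{\frac{274915753}{303547812}} = \left(-2779\right) \left(- \frac{4}{9}\right) + \left(-206 + 115\right) \frac{303547812}{274915753} = \frac{11116}{9} - \frac{3946121556}{39273679} = \frac{401051121760}{353463111}$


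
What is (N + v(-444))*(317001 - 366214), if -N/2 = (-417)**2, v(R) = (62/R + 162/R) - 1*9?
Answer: 1899838976969/111 ≈ 1.7116e+10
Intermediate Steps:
v(R) = -9 + 224/R (v(R) = 224/R - 9 = -9 + 224/R)
N = -347778 (N = -2*(-417)**2 = -2*173889 = -347778)
(N + v(-444))*(317001 - 366214) = (-347778 + (-9 + 224/(-444)))*(317001 - 366214) = (-347778 + (-9 + 224*(-1/444)))*(-49213) = (-347778 + (-9 - 56/111))*(-49213) = (-347778 - 1055/111)*(-49213) = -38604413/111*(-49213) = 1899838976969/111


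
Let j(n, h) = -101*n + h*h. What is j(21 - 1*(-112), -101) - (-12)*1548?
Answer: 15344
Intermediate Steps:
j(n, h) = h² - 101*n (j(n, h) = -101*n + h² = h² - 101*n)
j(21 - 1*(-112), -101) - (-12)*1548 = ((-101)² - 101*(21 - 1*(-112))) - (-12)*1548 = (10201 - 101*(21 + 112)) - 1*(-18576) = (10201 - 101*133) + 18576 = (10201 - 13433) + 18576 = -3232 + 18576 = 15344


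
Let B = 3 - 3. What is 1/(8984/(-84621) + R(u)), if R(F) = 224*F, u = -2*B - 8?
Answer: -84621/151649816 ≈ -0.00055800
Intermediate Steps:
B = 0
u = -8 (u = -2*0 - 8 = 0 - 8 = -8)
1/(8984/(-84621) + R(u)) = 1/(8984/(-84621) + 224*(-8)) = 1/(8984*(-1/84621) - 1792) = 1/(-8984/84621 - 1792) = 1/(-151649816/84621) = -84621/151649816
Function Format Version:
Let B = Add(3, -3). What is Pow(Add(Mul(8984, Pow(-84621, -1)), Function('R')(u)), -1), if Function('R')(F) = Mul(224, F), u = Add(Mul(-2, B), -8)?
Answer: Rational(-84621, 151649816) ≈ -0.00055800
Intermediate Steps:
B = 0
u = -8 (u = Add(Mul(-2, 0), -8) = Add(0, -8) = -8)
Pow(Add(Mul(8984, Pow(-84621, -1)), Function('R')(u)), -1) = Pow(Add(Mul(8984, Pow(-84621, -1)), Mul(224, -8)), -1) = Pow(Add(Mul(8984, Rational(-1, 84621)), -1792), -1) = Pow(Add(Rational(-8984, 84621), -1792), -1) = Pow(Rational(-151649816, 84621), -1) = Rational(-84621, 151649816)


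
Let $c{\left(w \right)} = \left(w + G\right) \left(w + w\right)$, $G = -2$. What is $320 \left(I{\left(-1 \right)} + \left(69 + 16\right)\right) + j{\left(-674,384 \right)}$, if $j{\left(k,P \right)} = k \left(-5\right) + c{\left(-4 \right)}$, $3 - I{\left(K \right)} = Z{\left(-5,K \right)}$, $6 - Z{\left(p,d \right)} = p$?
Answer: $28058$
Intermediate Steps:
$Z{\left(p,d \right)} = 6 - p$
$I{\left(K \right)} = -8$ ($I{\left(K \right)} = 3 - \left(6 - -5\right) = 3 - \left(6 + 5\right) = 3 - 11 = -8$)
$c{\left(w \right)} = 2 w \left(-2 + w\right)$ ($c{\left(w \right)} = \left(w - 2\right) \left(w + w\right) = \left(-2 + w\right) 2 w = 2 w \left(-2 + w\right)$)
$j{\left(k,P \right)} = 48 - 5 k$ ($j{\left(k,P \right)} = k \left(-5\right) + 2 \left(-4\right) \left(-2 - 4\right) = - 5 k + 2 \left(-4\right) \left(-6\right) = - 5 k + 48 = 48 - 5 k$)
$320 \left(I{\left(-1 \right)} + \left(69 + 16\right)\right) + j{\left(-674,384 \right)} = 320 \left(-8 + \left(69 + 16\right)\right) + \left(48 - -3370\right) = 320 \left(-8 + 85\right) + \left(48 + 3370\right) = 320 \cdot 77 + 3418 = 24640 + 3418 = 28058$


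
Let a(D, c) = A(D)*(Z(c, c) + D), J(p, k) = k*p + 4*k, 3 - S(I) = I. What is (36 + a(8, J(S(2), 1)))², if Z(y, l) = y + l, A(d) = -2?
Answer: 0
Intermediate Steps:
S(I) = 3 - I
J(p, k) = 4*k + k*p
Z(y, l) = l + y
a(D, c) = -4*c - 2*D (a(D, c) = -2*((c + c) + D) = -2*(2*c + D) = -2*(D + 2*c) = -4*c - 2*D)
(36 + a(8, J(S(2), 1)))² = (36 + (-4*(4 + (3 - 1*2)) - 2*8))² = (36 + (-4*(4 + (3 - 2)) - 16))² = (36 + (-4*(4 + 1) - 16))² = (36 + (-4*5 - 16))² = (36 + (-20 - 16))² = (36 - 36)² = 0² = 0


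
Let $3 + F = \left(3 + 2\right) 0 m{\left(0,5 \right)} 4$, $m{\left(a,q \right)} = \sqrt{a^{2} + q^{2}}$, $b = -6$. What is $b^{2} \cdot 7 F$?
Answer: $-756$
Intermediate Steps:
$F = -3$ ($F = -3 + \left(3 + 2\right) 0 \sqrt{0^{2} + 5^{2}} \cdot 4 = -3 + 5 \cdot 0 \sqrt{0 + 25} \cdot 4 = -3 + 0 \sqrt{25} \cdot 4 = -3 + 0 \cdot 5 \cdot 4 = -3 + 0 \cdot 4 = -3 + 0 = -3$)
$b^{2} \cdot 7 F = \left(-6\right)^{2} \cdot 7 \left(-3\right) = 36 \cdot 7 \left(-3\right) = 252 \left(-3\right) = -756$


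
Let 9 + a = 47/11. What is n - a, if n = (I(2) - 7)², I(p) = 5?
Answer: 96/11 ≈ 8.7273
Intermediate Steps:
a = -52/11 (a = -9 + 47/11 = -52/11 ≈ -4.7273)
n = 4 (n = (5 - 7)² = (-2)² = 4)
n - a = 4 - 1*(-52/11) = 4 + 52/11 = 96/11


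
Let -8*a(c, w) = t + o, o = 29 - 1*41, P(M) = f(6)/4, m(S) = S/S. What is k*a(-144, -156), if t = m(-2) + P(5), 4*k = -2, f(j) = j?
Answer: -19/32 ≈ -0.59375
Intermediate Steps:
m(S) = 1
P(M) = 3/2 (P(M) = 6/4 = 6*(1/4) = 3/2)
k = -1/2 (k = (1/4)*(-2) = -1/2 ≈ -0.50000)
t = 5/2 (t = 1 + 3/2 = 5/2 ≈ 2.5000)
o = -12 (o = 29 - 41 = -12)
a(c, w) = 19/16 (a(c, w) = -(5/2 - 12)/8 = -1/8*(-19/2) = 19/16)
k*a(-144, -156) = -1/2*19/16 = -19/32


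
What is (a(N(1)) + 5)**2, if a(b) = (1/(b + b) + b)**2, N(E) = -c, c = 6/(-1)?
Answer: 36590401/20736 ≈ 1764.6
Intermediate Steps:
c = -6 (c = 6*(-1) = -6)
N(E) = 6 (N(E) = -1*(-6) = 6)
a(b) = (b + 1/(2*b))**2 (a(b) = (1/(2*b) + b)**2 = (b + 1/(2*b))**2)
(a(N(1)) + 5)**2 = ((1/4)*(1 + 2*6**2)**2/6**2 + 5)**2 = ((1/4)*(1/36)*(1 + 2*36)**2 + 5)**2 = ((1/4)*(1/36)*(1 + 72)**2 + 5)**2 = ((1/4)*(1/36)*73**2 + 5)**2 = ((1/4)*(1/36)*5329 + 5)**2 = (5329/144 + 5)**2 = (6049/144)**2 = 36590401/20736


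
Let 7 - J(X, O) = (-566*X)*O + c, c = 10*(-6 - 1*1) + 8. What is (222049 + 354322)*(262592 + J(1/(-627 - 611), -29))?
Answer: 93715253696786/619 ≈ 1.5140e+11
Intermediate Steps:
c = -62 (c = 10*(-6 - 1) + 8 = 10*(-7) + 8 = -70 + 8 = -62)
J(X, O) = 69 + 566*O*X (J(X, O) = 7 - ((-566*X)*O - 62) = 7 - (-566*O*X - 62) = 7 - (-62 - 566*O*X) = 7 + (62 + 566*O*X) = 69 + 566*O*X)
(222049 + 354322)*(262592 + J(1/(-627 - 611), -29)) = (222049 + 354322)*(262592 + (69 + 566*(-29)/(-627 - 611))) = 576371*(262592 + (69 + 566*(-29)/(-1238))) = 576371*(262592 + (69 + 566*(-29)*(-1/1238))) = 576371*(262592 + (69 + 8207/619)) = 576371*(262592 + 50918/619) = 576371*(162595366/619) = 93715253696786/619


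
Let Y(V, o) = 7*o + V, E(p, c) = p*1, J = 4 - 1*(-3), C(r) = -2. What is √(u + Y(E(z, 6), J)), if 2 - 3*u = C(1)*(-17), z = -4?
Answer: √309/3 ≈ 5.8595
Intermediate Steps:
J = 7 (J = 4 + 3 = 7)
E(p, c) = p
Y(V, o) = V + 7*o
u = -32/3 (u = ⅔ - (-2)*(-17)/3 = ⅔ - ⅓*34 = ⅔ - 34/3 = -32/3 ≈ -10.667)
√(u + Y(E(z, 6), J)) = √(-32/3 + (-4 + 7*7)) = √(-32/3 + (-4 + 49)) = √(-32/3 + 45) = √(103/3) = √309/3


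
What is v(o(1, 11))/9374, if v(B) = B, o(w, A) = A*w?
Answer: 11/9374 ≈ 0.0011735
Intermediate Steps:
v(o(1, 11))/9374 = (11*1)/9374 = 11*(1/9374) = 11/9374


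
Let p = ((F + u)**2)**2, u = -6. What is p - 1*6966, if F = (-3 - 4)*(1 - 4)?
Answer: 43659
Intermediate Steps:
F = 21 (F = -7*(-3) = 21)
p = 50625 (p = ((21 - 6)**2)**2 = (15**2)**2 = 225**2 = 50625)
p - 1*6966 = 50625 - 1*6966 = 50625 - 6966 = 43659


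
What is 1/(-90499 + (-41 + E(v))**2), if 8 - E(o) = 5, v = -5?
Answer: -1/89055 ≈ -1.1229e-5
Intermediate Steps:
E(o) = 3 (E(o) = 8 - 1*5 = 8 - 5 = 3)
1/(-90499 + (-41 + E(v))**2) = 1/(-90499 + (-41 + 3)**2) = 1/(-90499 + (-38)**2) = 1/(-90499 + 1444) = 1/(-89055) = -1/89055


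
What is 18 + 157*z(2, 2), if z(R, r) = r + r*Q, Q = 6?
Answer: 2216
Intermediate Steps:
z(R, r) = 7*r (z(R, r) = r + r*6 = r + 6*r = 7*r)
18 + 157*z(2, 2) = 18 + 157*(7*2) = 18 + 157*14 = 18 + 2198 = 2216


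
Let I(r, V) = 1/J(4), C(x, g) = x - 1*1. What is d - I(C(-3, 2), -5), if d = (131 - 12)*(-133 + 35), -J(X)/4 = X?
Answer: -186591/16 ≈ -11662.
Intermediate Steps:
C(x, g) = -1 + x (C(x, g) = x - 1 = -1 + x)
J(X) = -4*X
I(r, V) = -1/16 (I(r, V) = 1/(-4*4) = 1/(-16) = -1/16)
d = -11662 (d = 119*(-98) = -11662)
d - I(C(-3, 2), -5) = -11662 - 1*(-1/16) = -11662 + 1/16 = -186591/16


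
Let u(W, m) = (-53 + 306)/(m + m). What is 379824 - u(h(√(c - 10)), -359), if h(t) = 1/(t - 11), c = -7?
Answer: 272713885/718 ≈ 3.7982e+5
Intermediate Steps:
h(t) = 1/(-11 + t)
u(W, m) = 253/(2*m) (u(W, m) = 253/((2*m)) = 253*(1/(2*m)) = 253/(2*m))
379824 - u(h(√(c - 10)), -359) = 379824 - 253/(2*(-359)) = 379824 - 253*(-1)/(2*359) = 379824 - 1*(-253/718) = 379824 + 253/718 = 272713885/718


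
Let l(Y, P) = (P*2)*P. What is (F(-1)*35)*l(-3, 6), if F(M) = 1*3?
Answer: 7560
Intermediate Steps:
l(Y, P) = 2*P² (l(Y, P) = (2*P)*P = 2*P²)
F(M) = 3
(F(-1)*35)*l(-3, 6) = (3*35)*(2*6²) = 105*(2*36) = 105*72 = 7560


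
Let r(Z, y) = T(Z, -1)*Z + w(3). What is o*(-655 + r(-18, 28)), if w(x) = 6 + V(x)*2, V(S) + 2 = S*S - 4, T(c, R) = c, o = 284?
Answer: -90596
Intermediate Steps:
V(S) = -6 + S² (V(S) = -2 + (S*S - 4) = -2 + (S² - 4) = -2 + (-4 + S²) = -6 + S²)
w(x) = -6 + 2*x² (w(x) = 6 + (-6 + x²)*2 = 6 + (-12 + 2*x²) = -6 + 2*x²)
r(Z, y) = 12 + Z² (r(Z, y) = Z*Z + (-6 + 2*3²) = Z² + (-6 + 2*9) = Z² + (-6 + 18) = Z² + 12 = 12 + Z²)
o*(-655 + r(-18, 28)) = 284*(-655 + (12 + (-18)²)) = 284*(-655 + (12 + 324)) = 284*(-655 + 336) = 284*(-319) = -90596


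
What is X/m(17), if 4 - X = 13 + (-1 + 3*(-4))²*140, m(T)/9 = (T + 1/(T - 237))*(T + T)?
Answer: -2603590/572067 ≈ -4.5512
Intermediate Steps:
m(T) = 18*T*(T + 1/(-237 + T)) (m(T) = 9*((T + 1/(T - 237))*(T + T)) = 9*((T + 1/(-237 + T))*(2*T)) = 9*(2*T*(T + 1/(-237 + T))) = 18*T*(T + 1/(-237 + T)))
X = -23669 (X = 4 - (13 + (-1 + 3*(-4))²*140) = 4 - (13 + (-1 - 12)²*140) = 4 - (13 + (-13)²*140) = 4 - (13 + 169*140) = 4 - (13 + 23660) = 4 - 1*23673 = 4 - 23673 = -23669)
X/m(17) = -23669*(-237 + 17)/(306*(1 + 17² - 237*17)) = -23669*(-110/(153*(1 + 289 - 4029))) = -23669/(18*17*(-1/220)*(-3739)) = -23669/572067/110 = -23669*110/572067 = -2603590/572067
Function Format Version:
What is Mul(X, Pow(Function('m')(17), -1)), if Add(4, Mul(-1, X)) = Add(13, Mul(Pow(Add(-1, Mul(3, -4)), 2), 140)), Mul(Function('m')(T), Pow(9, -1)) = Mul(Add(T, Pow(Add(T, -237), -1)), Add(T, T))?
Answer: Rational(-2603590, 572067) ≈ -4.5512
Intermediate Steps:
Function('m')(T) = Mul(18, T, Add(T, Pow(Add(-237, T), -1))) (Function('m')(T) = Mul(9, Mul(Add(T, Pow(Add(T, -237), -1)), Add(T, T))) = Mul(9, Mul(Add(T, Pow(Add(-237, T), -1)), Mul(2, T))) = Mul(9, Mul(2, T, Add(T, Pow(Add(-237, T), -1)))) = Mul(18, T, Add(T, Pow(Add(-237, T), -1))))
X = -23669 (X = Add(4, Mul(-1, Add(13, Mul(Pow(Add(-1, Mul(3, -4)), 2), 140)))) = Add(4, Mul(-1, Add(13, Mul(Pow(Add(-1, -12), 2), 140)))) = Add(4, Mul(-1, Add(13, Mul(Pow(-13, 2), 140)))) = Add(4, Mul(-1, Add(13, Mul(169, 140)))) = Add(4, Mul(-1, Add(13, 23660))) = Add(4, Mul(-1, 23673)) = Add(4, -23673) = -23669)
Mul(X, Pow(Function('m')(17), -1)) = Mul(-23669, Pow(Mul(18, 17, Pow(Add(-237, 17), -1), Add(1, Pow(17, 2), Mul(-237, 17))), -1)) = Mul(-23669, Pow(Mul(18, 17, Pow(-220, -1), Add(1, 289, -4029)), -1)) = Mul(-23669, Pow(Mul(18, 17, Rational(-1, 220), -3739), -1)) = Mul(-23669, Pow(Rational(572067, 110), -1)) = Mul(-23669, Rational(110, 572067)) = Rational(-2603590, 572067)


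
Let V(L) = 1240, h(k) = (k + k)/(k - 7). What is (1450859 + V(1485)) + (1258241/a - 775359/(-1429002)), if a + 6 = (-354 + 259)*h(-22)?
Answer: 83172579437650/57609951 ≈ 1.4437e+6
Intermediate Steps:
h(k) = 2*k/(-7 + k) (h(k) = (2*k)/(-7 + k) = 2*k/(-7 + k))
a = -4354/29 (a = -6 + (-354 + 259)*(2*(-22)/(-7 - 22)) = -6 - 190*(-22)/(-29) = -6 - 190*(-22)*(-1)/29 = -6 - 95*44/29 = -6 - 4180/29 = -4354/29 ≈ -150.14)
(1450859 + V(1485)) + (1258241/a - 775359/(-1429002)) = (1450859 + 1240) + (1258241/(-4354/29) - 775359/(-1429002)) = 1452099 + (1258241*(-29/4354) - 775359*(-1/1429002)) = 1452099 + (-36488989/4354 + 28717/52926) = 1452099 - 482772799499/57609951 = 83172579437650/57609951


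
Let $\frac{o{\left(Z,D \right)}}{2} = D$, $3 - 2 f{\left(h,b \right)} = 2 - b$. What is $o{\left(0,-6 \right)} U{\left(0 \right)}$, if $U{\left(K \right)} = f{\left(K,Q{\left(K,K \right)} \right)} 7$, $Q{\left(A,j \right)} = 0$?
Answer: $-42$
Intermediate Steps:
$f{\left(h,b \right)} = \frac{1}{2} + \frac{b}{2}$ ($f{\left(h,b \right)} = \frac{3}{2} - \frac{2 - b}{2} = \frac{3}{2} + \left(-1 + \frac{b}{2}\right) = \frac{1}{2} + \frac{b}{2}$)
$o{\left(Z,D \right)} = 2 D$
$U{\left(K \right)} = \frac{7}{2}$ ($U{\left(K \right)} = \left(\frac{1}{2} + \frac{1}{2} \cdot 0\right) 7 = \left(\frac{1}{2} + 0\right) 7 = \frac{1}{2} \cdot 7 = \frac{7}{2}$)
$o{\left(0,-6 \right)} U{\left(0 \right)} = 2 \left(-6\right) \frac{7}{2} = \left(-12\right) \frac{7}{2} = -42$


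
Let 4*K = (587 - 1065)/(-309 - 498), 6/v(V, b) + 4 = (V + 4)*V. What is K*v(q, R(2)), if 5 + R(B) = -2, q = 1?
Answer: 239/269 ≈ 0.88848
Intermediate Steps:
R(B) = -7 (R(B) = -5 - 2 = -7)
v(V, b) = 6/(-4 + V*(4 + V)) (v(V, b) = 6/(-4 + (V + 4)*V) = 6/(-4 + (4 + V)*V) = 6/(-4 + V*(4 + V)))
K = 239/1614 (K = ((587 - 1065)/(-309 - 498))/4 = (-478/(-807))/4 = (-478*(-1/807))/4 = (1/4)*(478/807) = 239/1614 ≈ 0.14808)
K*v(q, R(2)) = 239*(6/(-4 + 1**2 + 4*1))/1614 = 239*(6/(-4 + 1 + 4))/1614 = 239*(6/1)/1614 = 239*(6*1)/1614 = (239/1614)*6 = 239/269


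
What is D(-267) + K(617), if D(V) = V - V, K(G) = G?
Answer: 617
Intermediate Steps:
D(V) = 0
D(-267) + K(617) = 0 + 617 = 617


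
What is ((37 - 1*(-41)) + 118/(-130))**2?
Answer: 25110121/4225 ≈ 5943.2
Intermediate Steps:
((37 - 1*(-41)) + 118/(-130))**2 = ((37 + 41) + 118*(-1/130))**2 = (78 - 59/65)**2 = (5011/65)**2 = 25110121/4225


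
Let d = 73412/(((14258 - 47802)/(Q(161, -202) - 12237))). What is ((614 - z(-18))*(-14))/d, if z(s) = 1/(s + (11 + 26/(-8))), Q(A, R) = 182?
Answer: -2955997912/9071062015 ≈ -0.32587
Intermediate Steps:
z(s) = 1/(31/4 + s) (z(s) = 1/(s + (11 + 26*(-⅛))) = 1/(s + (11 - 13/4)) = 1/(s + 31/4) = 1/(31/4 + s))
d = 221245415/8386 (d = 73412/(((14258 - 47802)/(182 - 12237))) = 73412/((-33544/(-12055))) = 73412/((-33544*(-1/12055))) = 73412/(33544/12055) = 73412*(12055/33544) = 221245415/8386 ≈ 26383.)
((614 - z(-18))*(-14))/d = ((614 - 4/(31 + 4*(-18)))*(-14))/(221245415/8386) = ((614 - 4/(31 - 72))*(-14))*(8386/221245415) = ((614 - 4/(-41))*(-14))*(8386/221245415) = ((614 - 4*(-1)/41)*(-14))*(8386/221245415) = ((614 - 1*(-4/41))*(-14))*(8386/221245415) = ((614 + 4/41)*(-14))*(8386/221245415) = ((25178/41)*(-14))*(8386/221245415) = -352492/41*8386/221245415 = -2955997912/9071062015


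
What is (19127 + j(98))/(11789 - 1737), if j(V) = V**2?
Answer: 28731/10052 ≈ 2.8582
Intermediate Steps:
(19127 + j(98))/(11789 - 1737) = (19127 + 98**2)/(11789 - 1737) = (19127 + 9604)/10052 = 28731*(1/10052) = 28731/10052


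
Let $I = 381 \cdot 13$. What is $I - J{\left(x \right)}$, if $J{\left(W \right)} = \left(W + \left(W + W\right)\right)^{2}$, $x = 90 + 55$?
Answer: $-184272$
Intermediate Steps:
$x = 145$
$J{\left(W \right)} = 9 W^{2}$ ($J{\left(W \right)} = \left(W + 2 W\right)^{2} = \left(3 W\right)^{2} = 9 W^{2}$)
$I = 4953$
$I - J{\left(x \right)} = 4953 - 9 \cdot 145^{2} = 4953 - 9 \cdot 21025 = 4953 - 189225 = -184272$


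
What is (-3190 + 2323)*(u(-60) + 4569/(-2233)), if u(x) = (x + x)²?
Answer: -27874597077/2233 ≈ -1.2483e+7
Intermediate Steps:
u(x) = 4*x² (u(x) = (2*x)² = 4*x²)
(-3190 + 2323)*(u(-60) + 4569/(-2233)) = (-3190 + 2323)*(4*(-60)² + 4569/(-2233)) = -867*(4*3600 + 4569*(-1/2233)) = -867*(14400 - 4569/2233) = -867*32150631/2233 = -27874597077/2233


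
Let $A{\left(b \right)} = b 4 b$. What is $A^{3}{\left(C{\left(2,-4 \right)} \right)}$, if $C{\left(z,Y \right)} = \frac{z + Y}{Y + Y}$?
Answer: $\frac{1}{64} \approx 0.015625$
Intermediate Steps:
$C{\left(z,Y \right)} = \frac{Y + z}{2 Y}$
$A{\left(b \right)} = 4 b^{2}$ ($A{\left(b \right)} = 4 b b = 4 b^{2}$)
$A^{3}{\left(C{\left(2,-4 \right)} \right)} = \left(4 \left(\frac{-4 + 2}{2 \left(-4\right)}\right)^{2}\right)^{3} = \left(4 \left(\frac{1}{2} \left(- \frac{1}{4}\right) \left(-2\right)\right)^{2}\right)^{3} = \left(\frac{4}{16}\right)^{3} = \left(4 \cdot \frac{1}{16}\right)^{3} = \left(\frac{1}{4}\right)^{3} = \frac{1}{64}$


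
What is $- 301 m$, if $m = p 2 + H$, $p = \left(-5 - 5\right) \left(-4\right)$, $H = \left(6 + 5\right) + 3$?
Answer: $-28294$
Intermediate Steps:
$H = 14$ ($H = 11 + 3 = 14$)
$p = 40$ ($p = \left(-5 - 5\right) \left(-4\right) = \left(-10\right) \left(-4\right) = 40$)
$m = 94$ ($m = 40 \cdot 2 + 14 = 80 + 14 = 94$)
$- 301 m = \left(-301\right) 94 = -28294$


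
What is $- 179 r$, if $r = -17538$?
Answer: $3139302$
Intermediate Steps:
$- 179 r = \left(-179\right) \left(-17538\right) = 3139302$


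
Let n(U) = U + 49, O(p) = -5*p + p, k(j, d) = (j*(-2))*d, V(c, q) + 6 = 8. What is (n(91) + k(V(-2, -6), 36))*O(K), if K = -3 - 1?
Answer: -64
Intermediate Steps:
V(c, q) = 2 (V(c, q) = -6 + 8 = 2)
k(j, d) = -2*d*j (k(j, d) = (-2*j)*d = -2*d*j)
K = -4
O(p) = -4*p
n(U) = 49 + U
(n(91) + k(V(-2, -6), 36))*O(K) = ((49 + 91) - 2*36*2)*(-4*(-4)) = (140 - 144)*16 = -4*16 = -64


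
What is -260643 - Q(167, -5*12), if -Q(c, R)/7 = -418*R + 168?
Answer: -83907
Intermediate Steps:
Q(c, R) = -1176 + 2926*R (Q(c, R) = -7*(-418*R + 168) = -7*(168 - 418*R) = -1176 + 2926*R)
-260643 - Q(167, -5*12) = -260643 - (-1176 + 2926*(-5*12)) = -260643 - (-1176 + 2926*(-60)) = -260643 - (-1176 - 175560) = -260643 - 1*(-176736) = -260643 + 176736 = -83907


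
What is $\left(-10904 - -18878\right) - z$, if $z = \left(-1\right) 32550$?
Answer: $40524$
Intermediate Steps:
$z = -32550$
$\left(-10904 - -18878\right) - z = \left(-10904 - -18878\right) - -32550 = \left(-10904 + 18878\right) + 32550 = 7974 + 32550 = 40524$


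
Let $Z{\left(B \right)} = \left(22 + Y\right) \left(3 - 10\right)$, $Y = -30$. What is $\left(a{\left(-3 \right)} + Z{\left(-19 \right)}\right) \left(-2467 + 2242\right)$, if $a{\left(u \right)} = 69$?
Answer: $-28125$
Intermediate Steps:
$Z{\left(B \right)} = 56$ ($Z{\left(B \right)} = \left(22 - 30\right) \left(3 - 10\right) = \left(-8\right) \left(-7\right) = 56$)
$\left(a{\left(-3 \right)} + Z{\left(-19 \right)}\right) \left(-2467 + 2242\right) = \left(69 + 56\right) \left(-2467 + 2242\right) = 125 \left(-225\right) = -28125$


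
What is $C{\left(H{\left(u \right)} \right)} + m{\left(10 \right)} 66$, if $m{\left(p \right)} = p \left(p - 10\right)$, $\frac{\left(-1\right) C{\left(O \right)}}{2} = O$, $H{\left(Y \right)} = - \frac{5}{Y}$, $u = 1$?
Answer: $10$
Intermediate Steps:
$C{\left(O \right)} = - 2 O$
$m{\left(p \right)} = p \left(-10 + p\right)$
$C{\left(H{\left(u \right)} \right)} + m{\left(10 \right)} 66 = - 2 \left(- \frac{5}{1}\right) + 10 \left(-10 + 10\right) 66 = - 2 \left(\left(-5\right) 1\right) + 10 \cdot 0 \cdot 66 = \left(-2\right) \left(-5\right) + 0 \cdot 66 = 10 + 0 = 10$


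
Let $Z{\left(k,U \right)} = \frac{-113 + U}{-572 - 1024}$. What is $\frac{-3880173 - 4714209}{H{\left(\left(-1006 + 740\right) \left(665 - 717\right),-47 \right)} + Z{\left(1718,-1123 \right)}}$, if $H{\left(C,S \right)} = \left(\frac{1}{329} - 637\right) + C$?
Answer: $- \frac{53723481882}{82486805} \approx -651.3$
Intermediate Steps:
$Z{\left(k,U \right)} = \frac{113}{1596} - \frac{U}{1596}$ ($Z{\left(k,U \right)} = \frac{-113 + U}{-1596} = \left(-113 + U\right) \left(- \frac{1}{1596}\right) = \frac{113}{1596} - \frac{U}{1596}$)
$H{\left(C,S \right)} = - \frac{209572}{329} + C$ ($H{\left(C,S \right)} = \left(\frac{1}{329} - 637\right) + C = - \frac{209572}{329} + C$)
$\frac{-3880173 - 4714209}{H{\left(\left(-1006 + 740\right) \left(665 - 717\right),-47 \right)} + Z{\left(1718,-1123 \right)}} = \frac{-3880173 - 4714209}{\left(- \frac{209572}{329} + \left(-1006 + 740\right) \left(665 - 717\right)\right) + \left(\frac{113}{1596} - - \frac{1123}{1596}\right)} = - \frac{8594382}{\left(- \frac{209572}{329} - -13832\right) + \left(\frac{113}{1596} + \frac{1123}{1596}\right)} = - \frac{8594382}{\left(- \frac{209572}{329} + 13832\right) + \frac{103}{133}} = - \frac{8594382}{\frac{4341156}{329} + \frac{103}{133}} = - \frac{8594382}{\frac{82486805}{6251}} = \left(-8594382\right) \frac{6251}{82486805} = - \frac{53723481882}{82486805}$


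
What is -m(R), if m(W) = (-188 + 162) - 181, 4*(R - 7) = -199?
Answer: 207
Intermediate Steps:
R = -171/4 (R = 7 + (¼)*(-199) = 7 - 199/4 = -171/4 ≈ -42.750)
m(W) = -207 (m(W) = -26 - 181 = -207)
-m(R) = -1*(-207) = 207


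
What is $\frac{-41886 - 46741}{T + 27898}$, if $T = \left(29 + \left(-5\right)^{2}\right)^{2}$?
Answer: $- \frac{12661}{4402} \approx -2.8762$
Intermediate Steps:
$T = 2916$ ($T = \left(29 + 25\right)^{2} = 54^{2} = 2916$)
$\frac{-41886 - 46741}{T + 27898} = \frac{-41886 - 46741}{2916 + 27898} = - \frac{88627}{30814} = \left(-88627\right) \frac{1}{30814} = - \frac{12661}{4402}$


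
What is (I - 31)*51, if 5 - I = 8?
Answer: -1734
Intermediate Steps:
I = -3 (I = 5 - 1*8 = 5 - 8 = -3)
(I - 31)*51 = (-3 - 31)*51 = -34*51 = -1734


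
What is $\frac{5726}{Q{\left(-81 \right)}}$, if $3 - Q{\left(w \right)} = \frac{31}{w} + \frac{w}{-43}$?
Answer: $\frac{19943658}{5221} \approx 3819.9$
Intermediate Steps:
$Q{\left(w \right)} = 3 - \frac{31}{w} + \frac{w}{43}$ ($Q{\left(w \right)} = 3 - \left(\frac{31}{w} + \frac{w}{-43}\right) = 3 - \left(\frac{31}{w} + w \left(- \frac{1}{43}\right)\right) = 3 - \left(\frac{31}{w} - \frac{w}{43}\right) = 3 + \left(- \frac{31}{w} + \frac{w}{43}\right) = 3 - \frac{31}{w} + \frac{w}{43}$)
$\frac{5726}{Q{\left(-81 \right)}} = \frac{5726}{3 - \frac{31}{-81} + \frac{1}{43} \left(-81\right)} = \frac{5726}{3 - - \frac{31}{81} - \frac{81}{43}} = \frac{5726}{3 + \frac{31}{81} - \frac{81}{43}} = \frac{5726}{\frac{5221}{3483}} = 5726 \cdot \frac{3483}{5221} = \frac{19943658}{5221}$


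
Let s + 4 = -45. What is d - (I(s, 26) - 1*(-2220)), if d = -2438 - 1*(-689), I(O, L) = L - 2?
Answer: -3993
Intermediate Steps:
s = -49 (s = -4 - 45 = -49)
I(O, L) = -2 + L
d = -1749 (d = -2438 + 689 = -1749)
d - (I(s, 26) - 1*(-2220)) = -1749 - ((-2 + 26) - 1*(-2220)) = -1749 - (24 + 2220) = -1749 - 1*2244 = -1749 - 2244 = -3993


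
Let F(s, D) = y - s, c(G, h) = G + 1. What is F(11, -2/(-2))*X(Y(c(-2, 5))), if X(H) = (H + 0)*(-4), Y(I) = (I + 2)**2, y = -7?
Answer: 72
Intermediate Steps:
c(G, h) = 1 + G
Y(I) = (2 + I)**2
X(H) = -4*H (X(H) = H*(-4) = -4*H)
F(s, D) = -7 - s
F(11, -2/(-2))*X(Y(c(-2, 5))) = (-7 - 1*11)*(-4*(2 + (1 - 2))**2) = (-7 - 11)*(-4*(2 - 1)**2) = -(-72)*1**2 = -(-72) = -18*(-4) = 72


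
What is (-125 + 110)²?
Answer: 225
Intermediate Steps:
(-125 + 110)² = (-15)² = 225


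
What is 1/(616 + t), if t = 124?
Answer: 1/740 ≈ 0.0013514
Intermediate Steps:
1/(616 + t) = 1/(616 + 124) = 1/740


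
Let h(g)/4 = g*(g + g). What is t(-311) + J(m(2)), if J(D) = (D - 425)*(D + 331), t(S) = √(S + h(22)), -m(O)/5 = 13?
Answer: -130340 + √3561 ≈ -1.3028e+5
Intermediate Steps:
m(O) = -65 (m(O) = -5*13 = -65)
h(g) = 8*g² (h(g) = 4*(g*(g + g)) = 4*(g*(2*g)) = 4*(2*g²) = 8*g²)
t(S) = √(3872 + S) (t(S) = √(S + 8*22²) = √(S + 8*484) = √(S + 3872) = √(3872 + S))
J(D) = (-425 + D)*(331 + D)
t(-311) + J(m(2)) = √(3872 - 311) + (-140675 + (-65)² - 94*(-65)) = √3561 + (-140675 + 4225 + 6110) = √3561 - 130340 = -130340 + √3561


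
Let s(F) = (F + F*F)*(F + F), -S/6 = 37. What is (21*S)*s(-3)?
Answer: 167832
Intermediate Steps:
S = -222 (S = -6*37 = -222)
s(F) = 2*F*(F + F²) (s(F) = (F + F²)*(2*F) = 2*F*(F + F²))
(21*S)*s(-3) = (21*(-222))*(2*(-3)²*(1 - 3)) = -9324*9*(-2) = -4662*(-36) = 167832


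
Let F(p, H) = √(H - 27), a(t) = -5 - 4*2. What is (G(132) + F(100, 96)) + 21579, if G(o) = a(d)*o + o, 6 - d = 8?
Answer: 19995 + √69 ≈ 20003.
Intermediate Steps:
d = -2 (d = 6 - 1*8 = 6 - 8 = -2)
a(t) = -13 (a(t) = -5 - 8 = -13)
G(o) = -12*o (G(o) = -13*o + o = -12*o)
F(p, H) = √(-27 + H)
(G(132) + F(100, 96)) + 21579 = (-12*132 + √(-27 + 96)) + 21579 = (-1584 + √69) + 21579 = 19995 + √69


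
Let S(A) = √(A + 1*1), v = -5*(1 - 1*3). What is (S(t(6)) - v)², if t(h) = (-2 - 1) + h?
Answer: 64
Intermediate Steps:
v = 10 (v = -5*(1 - 3) = -5*(-2) = 10)
t(h) = -3 + h
S(A) = √(1 + A) (S(A) = √(A + 1) = √(1 + A))
(S(t(6)) - v)² = (√(1 + (-3 + 6)) - 1*10)² = (√(1 + 3) - 10)² = (√4 - 10)² = (2 - 10)² = (-8)² = 64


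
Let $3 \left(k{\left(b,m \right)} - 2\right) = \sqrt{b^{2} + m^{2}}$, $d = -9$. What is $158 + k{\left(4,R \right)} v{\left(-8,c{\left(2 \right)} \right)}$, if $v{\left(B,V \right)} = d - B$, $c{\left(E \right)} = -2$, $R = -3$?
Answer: $\frac{463}{3} \approx 154.33$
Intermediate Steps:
$k{\left(b,m \right)} = 2 + \frac{\sqrt{b^{2} + m^{2}}}{3}$
$v{\left(B,V \right)} = -9 - B$
$158 + k{\left(4,R \right)} v{\left(-8,c{\left(2 \right)} \right)} = 158 + \left(2 + \frac{\sqrt{4^{2} + \left(-3\right)^{2}}}{3}\right) \left(-9 - -8\right) = 158 + \left(2 + \frac{\sqrt{16 + 9}}{3}\right) \left(-9 + 8\right) = 158 + \left(2 + \frac{\sqrt{25}}{3}\right) \left(-1\right) = 158 + \left(2 + \frac{1}{3} \cdot 5\right) \left(-1\right) = 158 + \left(2 + \frac{5}{3}\right) \left(-1\right) = 158 + \frac{11}{3} \left(-1\right) = 158 - \frac{11}{3} = \frac{463}{3}$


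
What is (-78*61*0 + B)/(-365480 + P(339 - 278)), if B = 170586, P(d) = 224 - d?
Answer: -170586/365317 ≈ -0.46695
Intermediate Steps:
(-78*61*0 + B)/(-365480 + P(339 - 278)) = (-78*61*0 + 170586)/(-365480 + (224 - (339 - 278))) = (-4758*0 + 170586)/(-365480 + (224 - 1*61)) = (0 + 170586)/(-365480 + (224 - 61)) = 170586/(-365480 + 163) = 170586/(-365317) = 170586*(-1/365317) = -170586/365317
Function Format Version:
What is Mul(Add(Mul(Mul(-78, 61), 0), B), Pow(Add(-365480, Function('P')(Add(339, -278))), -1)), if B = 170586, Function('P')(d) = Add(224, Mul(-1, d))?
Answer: Rational(-170586, 365317) ≈ -0.46695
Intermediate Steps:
Mul(Add(Mul(Mul(-78, 61), 0), B), Pow(Add(-365480, Function('P')(Add(339, -278))), -1)) = Mul(Add(Mul(Mul(-78, 61), 0), 170586), Pow(Add(-365480, Add(224, Mul(-1, Add(339, -278)))), -1)) = Mul(Add(Mul(-4758, 0), 170586), Pow(Add(-365480, Add(224, Mul(-1, 61))), -1)) = Mul(Add(0, 170586), Pow(Add(-365480, Add(224, -61)), -1)) = Mul(170586, Pow(Add(-365480, 163), -1)) = Mul(170586, Pow(-365317, -1)) = Mul(170586, Rational(-1, 365317)) = Rational(-170586, 365317)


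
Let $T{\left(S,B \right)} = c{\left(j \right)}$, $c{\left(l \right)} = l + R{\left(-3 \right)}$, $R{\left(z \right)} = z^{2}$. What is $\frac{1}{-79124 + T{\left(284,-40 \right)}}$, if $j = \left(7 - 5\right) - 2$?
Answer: $- \frac{1}{79115} \approx -1.264 \cdot 10^{-5}$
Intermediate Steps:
$j = 0$ ($j = 2 - 2 = 0$)
$c{\left(l \right)} = 9 + l$ ($c{\left(l \right)} = l + \left(-3\right)^{2} = l + 9 = 9 + l$)
$T{\left(S,B \right)} = 9$ ($T{\left(S,B \right)} = 9 + 0 = 9$)
$\frac{1}{-79124 + T{\left(284,-40 \right)}} = \frac{1}{-79124 + 9} = \frac{1}{-79115} = - \frac{1}{79115}$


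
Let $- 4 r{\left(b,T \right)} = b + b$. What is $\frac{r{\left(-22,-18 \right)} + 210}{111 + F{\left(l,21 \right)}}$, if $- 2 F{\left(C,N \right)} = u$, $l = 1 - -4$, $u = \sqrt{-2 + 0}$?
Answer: $\frac{49062}{24643} + \frac{221 i \sqrt{2}}{24643} \approx 1.9909 + 0.012683 i$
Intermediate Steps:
$r{\left(b,T \right)} = - \frac{b}{2}$ ($r{\left(b,T \right)} = - \frac{b + b}{4} = - \frac{2 b}{4} = - \frac{b}{2}$)
$u = i \sqrt{2}$ ($u = \sqrt{-2} = i \sqrt{2} \approx 1.4142 i$)
$l = 5$ ($l = 1 + 4 = 5$)
$F{\left(C,N \right)} = - \frac{i \sqrt{2}}{2}$
$\frac{r{\left(-22,-18 \right)} + 210}{111 + F{\left(l,21 \right)}} = \frac{\left(- \frac{1}{2}\right) \left(-22\right) + 210}{111 - \frac{i \sqrt{2}}{2}} = \frac{11 + 210}{111 - \frac{i \sqrt{2}}{2}} = \frac{221}{111 - \frac{i \sqrt{2}}{2}}$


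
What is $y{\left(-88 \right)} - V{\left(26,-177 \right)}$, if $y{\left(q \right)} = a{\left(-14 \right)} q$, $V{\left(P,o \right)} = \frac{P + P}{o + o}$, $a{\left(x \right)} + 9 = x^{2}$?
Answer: $- \frac{2912686}{177} \approx -16456.0$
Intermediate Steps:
$a{\left(x \right)} = -9 + x^{2}$
$V{\left(P,o \right)} = \frac{P}{o}$ ($V{\left(P,o \right)} = \frac{2 P}{2 o} = 2 P \frac{1}{2 o} = \frac{P}{o}$)
$y{\left(q \right)} = 187 q$ ($y{\left(q \right)} = \left(-9 + \left(-14\right)^{2}\right) q = \left(-9 + 196\right) q = 187 q$)
$y{\left(-88 \right)} - V{\left(26,-177 \right)} = 187 \left(-88\right) - \frac{26}{-177} = -16456 - 26 \left(- \frac{1}{177}\right) = -16456 - - \frac{26}{177} = -16456 + \frac{26}{177} = - \frac{2912686}{177}$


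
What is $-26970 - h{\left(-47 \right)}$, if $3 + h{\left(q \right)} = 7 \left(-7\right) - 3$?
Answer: $-26915$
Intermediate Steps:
$h{\left(q \right)} = -55$ ($h{\left(q \right)} = -3 + \left(7 \left(-7\right) - 3\right) = -3 - 52 = -55$)
$-26970 - h{\left(-47 \right)} = -26970 - -55 = -26970 + 55 = -26915$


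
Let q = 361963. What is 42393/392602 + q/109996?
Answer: 73385229077/21592324796 ≈ 3.3987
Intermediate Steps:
42393/392602 + q/109996 = 42393/392602 + 361963/109996 = 73385229077/21592324796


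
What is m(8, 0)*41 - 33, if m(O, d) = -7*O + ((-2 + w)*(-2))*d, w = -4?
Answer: -2329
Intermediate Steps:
m(O, d) = -7*O + 12*d (m(O, d) = -7*O + ((-2 - 4)*(-2))*d = -7*O + (-6*(-2))*d = -7*O + 12*d)
m(8, 0)*41 - 33 = (-7*8 + 12*0)*41 - 33 = (-56 + 0)*41 - 33 = -56*41 - 33 = -2296 - 33 = -2329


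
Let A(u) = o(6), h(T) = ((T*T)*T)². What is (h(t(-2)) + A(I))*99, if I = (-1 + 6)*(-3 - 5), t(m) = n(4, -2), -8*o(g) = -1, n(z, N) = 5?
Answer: 12375099/8 ≈ 1.5469e+6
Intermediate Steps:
o(g) = ⅛ (o(g) = -⅛*(-1) = ⅛)
t(m) = 5
I = -40 (I = 5*(-8) = -40)
h(T) = T⁶ (h(T) = (T²*T)² = (T³)² = T⁶)
A(u) = ⅛
(h(t(-2)) + A(I))*99 = (5⁶ + ⅛)*99 = (15625 + ⅛)*99 = (125001/8)*99 = 12375099/8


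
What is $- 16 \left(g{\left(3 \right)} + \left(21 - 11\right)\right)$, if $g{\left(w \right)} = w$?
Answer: $-208$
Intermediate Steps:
$- 16 \left(g{\left(3 \right)} + \left(21 - 11\right)\right) = - 16 \left(3 + \left(21 - 11\right)\right) = - 16 \left(3 + 10\right) = \left(-16\right) 13 = -208$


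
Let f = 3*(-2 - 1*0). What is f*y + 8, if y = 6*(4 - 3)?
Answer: -28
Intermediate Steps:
y = 6 (y = 6*1 = 6)
f = -6 (f = 3*(-2 + 0) = 3*(-2) = -6)
f*y + 8 = -6*6 + 8 = -36 + 8 = -28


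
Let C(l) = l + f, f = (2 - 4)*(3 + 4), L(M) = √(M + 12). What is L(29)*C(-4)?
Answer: -18*√41 ≈ -115.26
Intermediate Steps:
L(M) = √(12 + M)
f = -14 (f = -2*7 = -14)
C(l) = -14 + l (C(l) = l - 14 = -14 + l)
L(29)*C(-4) = √(12 + 29)*(-14 - 4) = √41*(-18) = -18*√41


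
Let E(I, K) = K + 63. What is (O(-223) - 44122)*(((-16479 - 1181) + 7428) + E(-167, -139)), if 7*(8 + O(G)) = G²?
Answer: 2671637748/7 ≈ 3.8166e+8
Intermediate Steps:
O(G) = -8 + G²/7
E(I, K) = 63 + K
(O(-223) - 44122)*(((-16479 - 1181) + 7428) + E(-167, -139)) = ((-8 + (⅐)*(-223)²) - 44122)*(((-16479 - 1181) + 7428) + (63 - 139)) = ((-8 + (⅐)*49729) - 44122)*((-17660 + 7428) - 76) = ((-8 + 49729/7) - 44122)*(-10232 - 76) = (49673/7 - 44122)*(-10308) = -259181/7*(-10308) = 2671637748/7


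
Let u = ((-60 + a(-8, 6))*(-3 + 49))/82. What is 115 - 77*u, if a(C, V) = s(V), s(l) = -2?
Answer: 114517/41 ≈ 2793.1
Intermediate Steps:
a(C, V) = -2
u = -1426/41 (u = ((-60 - 2)*(-3 + 49))/82 = -62*46*(1/82) = -2852*1/82 = -1426/41 ≈ -34.781)
115 - 77*u = 115 - 77*(-1426/41) = 115 + 109802/41 = 114517/41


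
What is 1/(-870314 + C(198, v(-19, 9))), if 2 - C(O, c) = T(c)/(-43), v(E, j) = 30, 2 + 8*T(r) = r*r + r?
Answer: -43/37423300 ≈ -1.1490e-6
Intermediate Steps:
T(r) = -1/4 + r/8 + r**2/8 (T(r) = -1/4 + (r*r + r)/8 = -1/4 + (r**2 + r)/8 = -1/4 + (r + r**2)/8 = -1/4 + (r/8 + r**2/8) = -1/4 + r/8 + r**2/8)
C(O, c) = 343/172 + c/344 + c**2/344 (C(O, c) = 2 - (-1/4 + c/8 + c**2/8)/(-43) = 2 - (-1/4 + c/8 + c**2/8)*(-1)/43 = 2 - (1/172 - c/344 - c**2/344) = 2 + (-1/172 + c/344 + c**2/344) = 343/172 + c/344 + c**2/344)
1/(-870314 + C(198, v(-19, 9))) = 1/(-870314 + (343/172 + (1/344)*30 + (1/344)*30**2)) = 1/(-870314 + (343/172 + 15/172 + (1/344)*900)) = 1/(-870314 + (343/172 + 15/172 + 225/86)) = 1/(-870314 + 202/43) = 1/(-37423300/43) = -43/37423300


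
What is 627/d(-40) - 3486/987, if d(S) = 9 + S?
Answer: -34615/1457 ≈ -23.758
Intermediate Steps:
627/d(-40) - 3486/987 = 627/(9 - 40) - 3486/987 = 627/(-31) - 3486*1/987 = 627*(-1/31) - 166/47 = -627/31 - 166/47 = -34615/1457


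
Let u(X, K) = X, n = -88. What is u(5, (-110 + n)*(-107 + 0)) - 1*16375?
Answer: -16370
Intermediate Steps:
u(5, (-110 + n)*(-107 + 0)) - 1*16375 = 5 - 1*16375 = 5 - 16375 = -16370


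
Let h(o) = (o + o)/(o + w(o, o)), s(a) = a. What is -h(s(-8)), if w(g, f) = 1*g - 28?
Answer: -4/11 ≈ -0.36364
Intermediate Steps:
w(g, f) = -28 + g (w(g, f) = g - 28 = -28 + g)
h(o) = 2*o/(-28 + 2*o) (h(o) = (o + o)/(o + (-28 + o)) = (2*o)/(-28 + 2*o) = 2*o/(-28 + 2*o))
-h(s(-8)) = -(-8)/(-14 - 8) = -(-8)/(-22) = -(-8)*(-1)/22 = -1*4/11 = -4/11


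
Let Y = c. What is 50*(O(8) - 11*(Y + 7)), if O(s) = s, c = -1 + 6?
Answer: -6200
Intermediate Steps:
c = 5
Y = 5
50*(O(8) - 11*(Y + 7)) = 50*(8 - 11*(5 + 7)) = 50*(8 - 11*12) = 50*(8 - 132) = 50*(-124) = -6200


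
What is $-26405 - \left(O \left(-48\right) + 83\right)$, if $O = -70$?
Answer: $-29848$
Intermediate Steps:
$-26405 - \left(O \left(-48\right) + 83\right) = -26405 - \left(\left(-70\right) \left(-48\right) + 83\right) = -26405 - \left(3360 + 83\right) = -26405 - 3443 = -29848$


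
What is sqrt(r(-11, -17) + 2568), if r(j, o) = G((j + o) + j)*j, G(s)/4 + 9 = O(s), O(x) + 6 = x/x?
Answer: 4*sqrt(199) ≈ 56.427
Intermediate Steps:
O(x) = -5 (O(x) = -6 + x/x = -6 + 1 = -5)
G(s) = -56 (G(s) = -36 + 4*(-5) = -36 - 20 = -56)
r(j, o) = -56*j
sqrt(r(-11, -17) + 2568) = sqrt(-56*(-11) + 2568) = sqrt(616 + 2568) = sqrt(3184) = 4*sqrt(199)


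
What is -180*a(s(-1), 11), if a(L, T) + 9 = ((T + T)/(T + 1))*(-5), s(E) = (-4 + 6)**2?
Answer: 3270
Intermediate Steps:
s(E) = 4 (s(E) = 2**2 = 4)
a(L, T) = -9 - 10*T/(1 + T) (a(L, T) = -9 + ((T + T)/(T + 1))*(-5) = -9 + ((2*T)/(1 + T))*(-5) = -9 + (2*T/(1 + T))*(-5) = -9 - 10*T/(1 + T))
-180*a(s(-1), 11) = -180*(-9 - 19*11)/(1 + 11) = -180*(-9 - 209)/12 = -15*(-218) = -180*(-109/6) = 3270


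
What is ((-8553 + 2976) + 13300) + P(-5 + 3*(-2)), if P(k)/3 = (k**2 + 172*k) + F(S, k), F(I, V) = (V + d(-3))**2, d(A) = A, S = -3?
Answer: 2998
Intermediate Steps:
F(I, V) = (-3 + V)**2 (F(I, V) = (V - 3)**2 = (-3 + V)**2)
P(k) = 3*k**2 + 3*(-3 + k)**2 + 516*k (P(k) = 3*((k**2 + 172*k) + (-3 + k)**2) = 3*(k**2 + (-3 + k)**2 + 172*k) = 3*k**2 + 3*(-3 + k)**2 + 516*k)
((-8553 + 2976) + 13300) + P(-5 + 3*(-2)) = ((-8553 + 2976) + 13300) + (27 + 6*(-5 + 3*(-2))**2 + 498*(-5 + 3*(-2))) = (-5577 + 13300) + (27 + 6*(-5 - 6)**2 + 498*(-5 - 6)) = 7723 + (27 + 6*(-11)**2 + 498*(-11)) = 7723 + (27 + 6*121 - 5478) = 7723 + (27 + 726 - 5478) = 7723 - 4725 = 2998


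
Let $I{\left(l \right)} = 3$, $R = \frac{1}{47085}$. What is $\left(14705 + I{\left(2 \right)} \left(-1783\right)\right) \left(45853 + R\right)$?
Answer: $\frac{20199496462136}{47085} \approx 4.29 \cdot 10^{8}$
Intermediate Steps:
$R = \frac{1}{47085} \approx 2.1238 \cdot 10^{-5}$
$\left(14705 + I{\left(2 \right)} \left(-1783\right)\right) \left(45853 + R\right) = \left(14705 + 3 \left(-1783\right)\right) \left(45853 + \frac{1}{47085}\right) = \left(14705 - 5349\right) \frac{2158988506}{47085} = 9356 \cdot \frac{2158988506}{47085} = \frac{20199496462136}{47085}$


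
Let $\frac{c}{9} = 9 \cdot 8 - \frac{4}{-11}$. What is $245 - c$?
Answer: $- \frac{4469}{11} \approx -406.27$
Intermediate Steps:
$c = \frac{7164}{11}$ ($c = 9 \left(9 \cdot 8 - \frac{4}{-11}\right) = 9 \left(72 - - \frac{4}{11}\right) = 9 \left(72 + \frac{4}{11}\right) = 9 \cdot \frac{796}{11} = \frac{7164}{11} \approx 651.27$)
$245 - c = 245 - \frac{7164}{11} = - \frac{4469}{11}$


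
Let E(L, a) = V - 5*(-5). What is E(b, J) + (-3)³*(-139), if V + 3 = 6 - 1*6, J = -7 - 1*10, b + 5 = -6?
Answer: 3775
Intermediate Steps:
b = -11 (b = -5 - 6 = -11)
J = -17 (J = -7 - 10 = -17)
V = -3 (V = -3 + (6 - 1*6) = -3 + (6 - 6) = -3 + 0 = -3)
E(L, a) = 22 (E(L, a) = -3 - 5*(-5) = -3 + 25 = 22)
E(b, J) + (-3)³*(-139) = 22 + (-3)³*(-139) = 22 - 27*(-139) = 22 + 3753 = 3775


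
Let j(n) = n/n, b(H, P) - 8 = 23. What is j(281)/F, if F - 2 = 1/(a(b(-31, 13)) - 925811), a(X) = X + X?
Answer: 925749/1851497 ≈ 0.50000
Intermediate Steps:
b(H, P) = 31 (b(H, P) = 8 + 23 = 31)
a(X) = 2*X
j(n) = 1
F = 1851497/925749 (F = 2 + 1/(2*31 - 925811) = 2 + 1/(62 - 925811) = 2 + 1/(-925749) = 2 - 1/925749 = 1851497/925749 ≈ 2.0000)
j(281)/F = 1/(1851497/925749) = 1*(925749/1851497) = 925749/1851497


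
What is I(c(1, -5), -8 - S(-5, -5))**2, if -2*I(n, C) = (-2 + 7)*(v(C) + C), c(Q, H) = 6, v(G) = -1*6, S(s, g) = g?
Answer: 2025/4 ≈ 506.25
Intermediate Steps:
v(G) = -6
I(n, C) = 15 - 5*C/2 (I(n, C) = -(-2 + 7)*(-6 + C)/2 = -5*(-6 + C)/2 = -(-30 + 5*C)/2 = 15 - 5*C/2)
I(c(1, -5), -8 - S(-5, -5))**2 = (15 - 5*(-8 - 1*(-5))/2)**2 = (15 - 5*(-8 + 5)/2)**2 = (15 - 5/2*(-3))**2 = (15 + 15/2)**2 = (45/2)**2 = 2025/4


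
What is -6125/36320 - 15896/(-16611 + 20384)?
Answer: -120090469/27407072 ≈ -4.3817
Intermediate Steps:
-6125/36320 - 15896/(-16611 + 20384) = -6125*1/36320 - 15896/3773 = -1225/7264 - 15896*1/3773 = -1225/7264 - 15896/3773 = -120090469/27407072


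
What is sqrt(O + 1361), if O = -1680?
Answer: I*sqrt(319) ≈ 17.861*I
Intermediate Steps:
sqrt(O + 1361) = sqrt(-1680 + 1361) = sqrt(-319) = I*sqrt(319)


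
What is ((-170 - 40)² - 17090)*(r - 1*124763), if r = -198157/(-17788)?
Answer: -29968757604935/8894 ≈ -3.3695e+9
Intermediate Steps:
r = 198157/17788 (r = -198157*(-1/17788) = 198157/17788 ≈ 11.140)
((-170 - 40)² - 17090)*(r - 1*124763) = ((-170 - 40)² - 17090)*(198157/17788 - 1*124763) = ((-210)² - 17090)*(198157/17788 - 124763) = (44100 - 17090)*(-2219086087/17788) = 27010*(-2219086087/17788) = -29968757604935/8894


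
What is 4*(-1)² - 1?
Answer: 3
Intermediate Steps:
4*(-1)² - 1 = 4*1 - 1 = 4 - 1 = 3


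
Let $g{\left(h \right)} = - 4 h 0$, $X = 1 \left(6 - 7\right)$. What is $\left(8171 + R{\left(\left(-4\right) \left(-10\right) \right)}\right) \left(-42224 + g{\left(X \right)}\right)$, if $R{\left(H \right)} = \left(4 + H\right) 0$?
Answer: $-345012304$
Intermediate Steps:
$R{\left(H \right)} = 0$
$X = -1$ ($X = 1 \left(-1\right) = -1$)
$g{\left(h \right)} = 0$
$\left(8171 + R{\left(\left(-4\right) \left(-10\right) \right)}\right) \left(-42224 + g{\left(X \right)}\right) = \left(8171 + 0\right) \left(-42224 + 0\right) = 8171 \left(-42224\right) = -345012304$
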